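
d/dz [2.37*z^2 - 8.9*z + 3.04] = 4.74*z - 8.9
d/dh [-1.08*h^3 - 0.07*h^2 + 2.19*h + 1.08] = -3.24*h^2 - 0.14*h + 2.19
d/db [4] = 0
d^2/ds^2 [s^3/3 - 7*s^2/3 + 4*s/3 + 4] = 2*s - 14/3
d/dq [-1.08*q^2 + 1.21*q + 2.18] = 1.21 - 2.16*q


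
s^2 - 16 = (s - 4)*(s + 4)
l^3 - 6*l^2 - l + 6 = (l - 6)*(l - 1)*(l + 1)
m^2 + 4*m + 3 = (m + 1)*(m + 3)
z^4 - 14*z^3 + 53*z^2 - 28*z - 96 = (z - 8)*(z - 4)*(z - 3)*(z + 1)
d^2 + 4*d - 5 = (d - 1)*(d + 5)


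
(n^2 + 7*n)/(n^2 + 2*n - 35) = n/(n - 5)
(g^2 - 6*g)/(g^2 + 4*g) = (g - 6)/(g + 4)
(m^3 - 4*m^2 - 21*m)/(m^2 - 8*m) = (m^2 - 4*m - 21)/(m - 8)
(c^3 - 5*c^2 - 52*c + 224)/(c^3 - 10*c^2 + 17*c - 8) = (c^2 + 3*c - 28)/(c^2 - 2*c + 1)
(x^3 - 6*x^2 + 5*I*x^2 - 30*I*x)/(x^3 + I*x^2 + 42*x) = (x^2 + x*(-6 + 5*I) - 30*I)/(x^2 + I*x + 42)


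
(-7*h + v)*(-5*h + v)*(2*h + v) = 70*h^3 + 11*h^2*v - 10*h*v^2 + v^3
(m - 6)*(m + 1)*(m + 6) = m^3 + m^2 - 36*m - 36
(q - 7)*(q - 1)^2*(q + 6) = q^4 - 3*q^3 - 39*q^2 + 83*q - 42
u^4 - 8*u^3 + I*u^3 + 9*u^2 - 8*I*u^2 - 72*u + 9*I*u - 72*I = (u - 8)*(u - 3*I)*(u + I)*(u + 3*I)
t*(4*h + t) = 4*h*t + t^2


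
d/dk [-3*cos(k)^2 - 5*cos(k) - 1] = (6*cos(k) + 5)*sin(k)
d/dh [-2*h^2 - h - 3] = -4*h - 1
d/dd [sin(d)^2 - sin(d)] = sin(2*d) - cos(d)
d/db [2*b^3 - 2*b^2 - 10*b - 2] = 6*b^2 - 4*b - 10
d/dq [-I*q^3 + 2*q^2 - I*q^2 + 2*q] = -3*I*q^2 + 2*q*(2 - I) + 2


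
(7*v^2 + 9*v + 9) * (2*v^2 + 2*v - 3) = 14*v^4 + 32*v^3 + 15*v^2 - 9*v - 27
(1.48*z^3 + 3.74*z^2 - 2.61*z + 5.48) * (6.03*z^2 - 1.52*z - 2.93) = 8.9244*z^5 + 20.3026*z^4 - 25.7595*z^3 + 26.0534*z^2 - 0.682300000000001*z - 16.0564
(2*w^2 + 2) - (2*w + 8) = 2*w^2 - 2*w - 6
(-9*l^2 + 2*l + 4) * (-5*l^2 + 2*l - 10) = 45*l^4 - 28*l^3 + 74*l^2 - 12*l - 40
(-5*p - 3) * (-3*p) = 15*p^2 + 9*p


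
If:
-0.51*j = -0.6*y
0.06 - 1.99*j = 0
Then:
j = 0.03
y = 0.03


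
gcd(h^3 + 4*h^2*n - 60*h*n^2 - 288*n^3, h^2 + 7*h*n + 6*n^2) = h + 6*n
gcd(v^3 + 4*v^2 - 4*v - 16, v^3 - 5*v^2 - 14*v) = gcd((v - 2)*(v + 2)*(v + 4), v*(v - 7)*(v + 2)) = v + 2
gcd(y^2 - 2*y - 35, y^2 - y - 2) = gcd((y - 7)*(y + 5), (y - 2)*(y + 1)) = 1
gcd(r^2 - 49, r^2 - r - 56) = r + 7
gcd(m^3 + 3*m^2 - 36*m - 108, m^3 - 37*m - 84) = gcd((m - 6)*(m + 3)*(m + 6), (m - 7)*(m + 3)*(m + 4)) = m + 3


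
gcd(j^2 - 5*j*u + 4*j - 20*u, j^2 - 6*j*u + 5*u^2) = -j + 5*u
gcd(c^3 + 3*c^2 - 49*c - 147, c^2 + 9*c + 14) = c + 7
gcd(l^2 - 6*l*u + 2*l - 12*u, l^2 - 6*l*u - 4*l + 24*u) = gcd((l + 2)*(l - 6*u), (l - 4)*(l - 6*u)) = -l + 6*u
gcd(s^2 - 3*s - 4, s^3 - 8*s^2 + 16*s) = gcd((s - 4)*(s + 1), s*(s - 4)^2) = s - 4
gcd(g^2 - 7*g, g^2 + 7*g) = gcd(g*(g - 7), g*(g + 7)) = g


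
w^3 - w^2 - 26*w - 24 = (w - 6)*(w + 1)*(w + 4)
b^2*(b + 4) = b^3 + 4*b^2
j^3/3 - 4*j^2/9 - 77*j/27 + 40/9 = (j/3 + 1)*(j - 8/3)*(j - 5/3)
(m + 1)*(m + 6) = m^2 + 7*m + 6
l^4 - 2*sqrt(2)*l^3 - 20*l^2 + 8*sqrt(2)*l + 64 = (l - 2)*(l + 2)*(l - 4*sqrt(2))*(l + 2*sqrt(2))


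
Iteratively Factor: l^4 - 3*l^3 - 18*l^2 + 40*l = (l + 4)*(l^3 - 7*l^2 + 10*l) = (l - 5)*(l + 4)*(l^2 - 2*l) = (l - 5)*(l - 2)*(l + 4)*(l)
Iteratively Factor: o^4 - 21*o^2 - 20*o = (o - 5)*(o^3 + 5*o^2 + 4*o) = (o - 5)*(o + 4)*(o^2 + o) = (o - 5)*(o + 1)*(o + 4)*(o)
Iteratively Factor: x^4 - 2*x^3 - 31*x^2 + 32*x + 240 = (x + 3)*(x^3 - 5*x^2 - 16*x + 80) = (x + 3)*(x + 4)*(x^2 - 9*x + 20) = (x - 4)*(x + 3)*(x + 4)*(x - 5)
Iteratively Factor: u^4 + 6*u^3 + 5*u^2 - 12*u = (u - 1)*(u^3 + 7*u^2 + 12*u) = (u - 1)*(u + 4)*(u^2 + 3*u) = u*(u - 1)*(u + 4)*(u + 3)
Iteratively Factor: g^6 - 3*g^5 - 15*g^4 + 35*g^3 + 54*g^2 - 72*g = (g + 3)*(g^5 - 6*g^4 + 3*g^3 + 26*g^2 - 24*g) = (g + 2)*(g + 3)*(g^4 - 8*g^3 + 19*g^2 - 12*g) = (g - 4)*(g + 2)*(g + 3)*(g^3 - 4*g^2 + 3*g) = g*(g - 4)*(g + 2)*(g + 3)*(g^2 - 4*g + 3) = g*(g - 4)*(g - 3)*(g + 2)*(g + 3)*(g - 1)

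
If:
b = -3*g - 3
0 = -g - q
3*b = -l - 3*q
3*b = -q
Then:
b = -3/10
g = -9/10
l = -9/5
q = 9/10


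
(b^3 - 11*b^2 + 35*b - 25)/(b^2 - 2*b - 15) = (b^2 - 6*b + 5)/(b + 3)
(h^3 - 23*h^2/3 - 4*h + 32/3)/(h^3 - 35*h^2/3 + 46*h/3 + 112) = (3*h^2 + h - 4)/(3*h^2 - 11*h - 42)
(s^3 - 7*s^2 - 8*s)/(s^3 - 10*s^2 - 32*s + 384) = s*(s + 1)/(s^2 - 2*s - 48)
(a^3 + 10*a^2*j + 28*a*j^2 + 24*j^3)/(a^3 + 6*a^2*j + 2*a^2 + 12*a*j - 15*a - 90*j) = (a^2 + 4*a*j + 4*j^2)/(a^2 + 2*a - 15)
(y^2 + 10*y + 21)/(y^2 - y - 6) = (y^2 + 10*y + 21)/(y^2 - y - 6)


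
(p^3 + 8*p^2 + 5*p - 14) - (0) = p^3 + 8*p^2 + 5*p - 14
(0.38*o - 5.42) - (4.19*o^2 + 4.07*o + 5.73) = -4.19*o^2 - 3.69*o - 11.15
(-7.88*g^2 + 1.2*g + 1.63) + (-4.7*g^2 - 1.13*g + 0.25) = -12.58*g^2 + 0.0700000000000001*g + 1.88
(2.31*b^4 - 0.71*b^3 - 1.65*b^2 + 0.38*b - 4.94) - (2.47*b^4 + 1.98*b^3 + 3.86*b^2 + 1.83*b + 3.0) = -0.16*b^4 - 2.69*b^3 - 5.51*b^2 - 1.45*b - 7.94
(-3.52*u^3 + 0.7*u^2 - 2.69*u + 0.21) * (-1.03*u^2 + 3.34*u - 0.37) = 3.6256*u^5 - 12.4778*u^4 + 6.4111*u^3 - 9.4599*u^2 + 1.6967*u - 0.0777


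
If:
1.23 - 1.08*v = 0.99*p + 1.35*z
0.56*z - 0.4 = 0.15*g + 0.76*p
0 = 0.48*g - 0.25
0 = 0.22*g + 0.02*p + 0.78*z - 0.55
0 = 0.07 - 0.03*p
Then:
No Solution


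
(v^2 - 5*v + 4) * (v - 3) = v^3 - 8*v^2 + 19*v - 12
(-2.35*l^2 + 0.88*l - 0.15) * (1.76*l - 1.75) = -4.136*l^3 + 5.6613*l^2 - 1.804*l + 0.2625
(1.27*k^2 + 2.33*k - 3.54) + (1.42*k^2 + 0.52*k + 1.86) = 2.69*k^2 + 2.85*k - 1.68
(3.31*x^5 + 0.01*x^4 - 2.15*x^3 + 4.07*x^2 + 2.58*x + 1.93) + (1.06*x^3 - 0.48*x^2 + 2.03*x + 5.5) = 3.31*x^5 + 0.01*x^4 - 1.09*x^3 + 3.59*x^2 + 4.61*x + 7.43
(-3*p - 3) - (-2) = -3*p - 1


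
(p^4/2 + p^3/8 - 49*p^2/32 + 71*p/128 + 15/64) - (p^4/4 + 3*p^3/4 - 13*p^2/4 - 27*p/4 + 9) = p^4/4 - 5*p^3/8 + 55*p^2/32 + 935*p/128 - 561/64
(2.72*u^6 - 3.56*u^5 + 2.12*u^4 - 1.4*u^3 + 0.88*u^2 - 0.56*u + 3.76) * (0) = 0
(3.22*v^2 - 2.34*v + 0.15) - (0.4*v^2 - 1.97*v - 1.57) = 2.82*v^2 - 0.37*v + 1.72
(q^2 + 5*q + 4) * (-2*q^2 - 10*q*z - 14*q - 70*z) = -2*q^4 - 10*q^3*z - 24*q^3 - 120*q^2*z - 78*q^2 - 390*q*z - 56*q - 280*z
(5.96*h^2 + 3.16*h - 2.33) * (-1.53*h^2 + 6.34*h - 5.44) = -9.1188*h^4 + 32.9516*h^3 - 8.8231*h^2 - 31.9626*h + 12.6752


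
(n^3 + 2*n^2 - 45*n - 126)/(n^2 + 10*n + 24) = (n^2 - 4*n - 21)/(n + 4)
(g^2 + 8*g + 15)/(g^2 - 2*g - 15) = (g + 5)/(g - 5)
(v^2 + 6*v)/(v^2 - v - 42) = v/(v - 7)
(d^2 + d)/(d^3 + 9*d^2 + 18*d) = (d + 1)/(d^2 + 9*d + 18)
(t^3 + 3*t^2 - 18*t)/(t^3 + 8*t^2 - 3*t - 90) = t/(t + 5)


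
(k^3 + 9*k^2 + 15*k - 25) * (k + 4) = k^4 + 13*k^3 + 51*k^2 + 35*k - 100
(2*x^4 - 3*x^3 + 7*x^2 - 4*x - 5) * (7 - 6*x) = -12*x^5 + 32*x^4 - 63*x^3 + 73*x^2 + 2*x - 35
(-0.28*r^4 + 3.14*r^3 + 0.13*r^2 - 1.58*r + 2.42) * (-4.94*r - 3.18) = 1.3832*r^5 - 14.6212*r^4 - 10.6274*r^3 + 7.3918*r^2 - 6.9304*r - 7.6956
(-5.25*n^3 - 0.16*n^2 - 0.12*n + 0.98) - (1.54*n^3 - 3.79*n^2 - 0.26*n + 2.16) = -6.79*n^3 + 3.63*n^2 + 0.14*n - 1.18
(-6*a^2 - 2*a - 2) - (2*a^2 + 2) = -8*a^2 - 2*a - 4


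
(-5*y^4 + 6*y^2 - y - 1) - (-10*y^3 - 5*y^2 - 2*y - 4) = -5*y^4 + 10*y^3 + 11*y^2 + y + 3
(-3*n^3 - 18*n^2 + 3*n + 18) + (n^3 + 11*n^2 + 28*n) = -2*n^3 - 7*n^2 + 31*n + 18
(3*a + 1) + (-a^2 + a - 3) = -a^2 + 4*a - 2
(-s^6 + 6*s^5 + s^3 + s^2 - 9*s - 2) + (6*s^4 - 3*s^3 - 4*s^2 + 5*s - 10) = -s^6 + 6*s^5 + 6*s^4 - 2*s^3 - 3*s^2 - 4*s - 12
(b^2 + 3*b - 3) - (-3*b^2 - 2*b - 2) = 4*b^2 + 5*b - 1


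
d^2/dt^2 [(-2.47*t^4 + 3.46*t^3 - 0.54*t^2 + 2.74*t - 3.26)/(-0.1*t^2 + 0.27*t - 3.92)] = (0.0494*t^6 - 0.40014*t^5 + 6.889818*t^4 - 39.645436*t^3 + 476.358*t^2 - 313.090104*t + 8.715148)/(0.001*t^6 - 0.0081*t^5 + 0.13947*t^4 - 0.654723*t^3 + 5.467224*t^2 - 12.446784*t + 60.236288)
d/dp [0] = 0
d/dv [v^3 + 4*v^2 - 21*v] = 3*v^2 + 8*v - 21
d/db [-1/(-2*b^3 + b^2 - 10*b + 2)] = 2*(-3*b^2 + b - 5)/(2*b^3 - b^2 + 10*b - 2)^2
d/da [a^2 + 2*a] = 2*a + 2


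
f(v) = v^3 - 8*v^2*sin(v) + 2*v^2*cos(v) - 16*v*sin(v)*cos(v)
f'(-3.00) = 149.78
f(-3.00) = -27.95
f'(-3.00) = 149.78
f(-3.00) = -27.95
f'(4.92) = 236.42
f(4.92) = 334.44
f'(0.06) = -1.75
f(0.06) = -0.05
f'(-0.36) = 5.74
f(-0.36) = -1.34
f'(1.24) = -8.71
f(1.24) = -14.82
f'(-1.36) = -32.93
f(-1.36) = 8.28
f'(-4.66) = 32.99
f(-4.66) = -280.85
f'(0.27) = -8.31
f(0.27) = -1.11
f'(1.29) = -7.09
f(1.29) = -15.22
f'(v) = -2*v^2*sin(v) - 8*v^2*cos(v) + 3*v^2 + 16*v*sin(v)^2 - 16*v*sin(v) - 16*v*cos(v)^2 + 4*v*cos(v) - 16*sin(v)*cos(v)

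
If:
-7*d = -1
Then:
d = 1/7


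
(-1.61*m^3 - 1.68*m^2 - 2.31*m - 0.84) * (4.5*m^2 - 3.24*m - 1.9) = -7.245*m^5 - 2.3436*m^4 - 1.8928*m^3 + 6.8964*m^2 + 7.1106*m + 1.596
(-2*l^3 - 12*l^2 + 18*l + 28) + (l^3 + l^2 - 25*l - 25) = -l^3 - 11*l^2 - 7*l + 3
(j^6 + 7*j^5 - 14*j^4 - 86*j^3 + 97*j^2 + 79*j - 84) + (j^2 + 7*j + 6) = j^6 + 7*j^5 - 14*j^4 - 86*j^3 + 98*j^2 + 86*j - 78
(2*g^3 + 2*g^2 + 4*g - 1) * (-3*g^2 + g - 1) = -6*g^5 - 4*g^4 - 12*g^3 + 5*g^2 - 5*g + 1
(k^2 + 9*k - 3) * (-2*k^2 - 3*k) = -2*k^4 - 21*k^3 - 21*k^2 + 9*k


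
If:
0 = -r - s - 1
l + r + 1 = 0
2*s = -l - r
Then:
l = 1/2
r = -3/2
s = 1/2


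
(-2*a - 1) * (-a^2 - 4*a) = 2*a^3 + 9*a^2 + 4*a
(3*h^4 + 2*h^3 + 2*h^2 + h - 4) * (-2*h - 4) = -6*h^5 - 16*h^4 - 12*h^3 - 10*h^2 + 4*h + 16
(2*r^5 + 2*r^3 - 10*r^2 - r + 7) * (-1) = -2*r^5 - 2*r^3 + 10*r^2 + r - 7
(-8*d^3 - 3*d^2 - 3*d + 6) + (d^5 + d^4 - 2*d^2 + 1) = d^5 + d^4 - 8*d^3 - 5*d^2 - 3*d + 7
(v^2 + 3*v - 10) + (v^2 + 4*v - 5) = 2*v^2 + 7*v - 15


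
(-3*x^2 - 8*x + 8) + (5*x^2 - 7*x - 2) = 2*x^2 - 15*x + 6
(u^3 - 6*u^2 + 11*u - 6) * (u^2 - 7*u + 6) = u^5 - 13*u^4 + 59*u^3 - 119*u^2 + 108*u - 36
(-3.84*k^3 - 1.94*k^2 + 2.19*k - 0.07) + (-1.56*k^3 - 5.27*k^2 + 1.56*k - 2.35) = -5.4*k^3 - 7.21*k^2 + 3.75*k - 2.42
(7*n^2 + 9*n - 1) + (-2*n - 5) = 7*n^2 + 7*n - 6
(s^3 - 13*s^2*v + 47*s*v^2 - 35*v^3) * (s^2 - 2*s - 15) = s^5 - 13*s^4*v - 2*s^4 + 47*s^3*v^2 + 26*s^3*v - 15*s^3 - 35*s^2*v^3 - 94*s^2*v^2 + 195*s^2*v + 70*s*v^3 - 705*s*v^2 + 525*v^3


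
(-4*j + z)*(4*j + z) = -16*j^2 + z^2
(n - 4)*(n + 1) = n^2 - 3*n - 4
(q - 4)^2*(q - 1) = q^3 - 9*q^2 + 24*q - 16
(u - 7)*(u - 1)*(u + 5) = u^3 - 3*u^2 - 33*u + 35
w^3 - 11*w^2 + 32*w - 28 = (w - 7)*(w - 2)^2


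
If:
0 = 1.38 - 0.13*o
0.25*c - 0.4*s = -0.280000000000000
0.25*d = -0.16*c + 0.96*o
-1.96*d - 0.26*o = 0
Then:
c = 65.89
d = -1.41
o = 10.62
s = 41.88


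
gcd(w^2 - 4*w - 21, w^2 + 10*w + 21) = w + 3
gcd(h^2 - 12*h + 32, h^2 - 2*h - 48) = h - 8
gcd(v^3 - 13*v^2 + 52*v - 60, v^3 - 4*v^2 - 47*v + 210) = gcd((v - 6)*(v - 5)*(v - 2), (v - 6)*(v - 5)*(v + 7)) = v^2 - 11*v + 30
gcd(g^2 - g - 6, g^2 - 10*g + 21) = g - 3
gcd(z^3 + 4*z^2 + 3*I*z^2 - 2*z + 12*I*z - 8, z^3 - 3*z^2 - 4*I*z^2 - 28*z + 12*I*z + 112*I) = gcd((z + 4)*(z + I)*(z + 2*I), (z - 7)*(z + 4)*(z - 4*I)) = z + 4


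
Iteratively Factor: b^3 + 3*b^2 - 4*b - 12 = (b + 3)*(b^2 - 4) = (b + 2)*(b + 3)*(b - 2)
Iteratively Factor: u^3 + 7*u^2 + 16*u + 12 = (u + 2)*(u^2 + 5*u + 6) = (u + 2)*(u + 3)*(u + 2)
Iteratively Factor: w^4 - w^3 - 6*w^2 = (w)*(w^3 - w^2 - 6*w) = w^2*(w^2 - w - 6) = w^2*(w - 3)*(w + 2)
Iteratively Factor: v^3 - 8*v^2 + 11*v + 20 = (v - 5)*(v^2 - 3*v - 4) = (v - 5)*(v + 1)*(v - 4)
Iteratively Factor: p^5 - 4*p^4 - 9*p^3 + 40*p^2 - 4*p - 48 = (p - 4)*(p^4 - 9*p^2 + 4*p + 12) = (p - 4)*(p + 3)*(p^3 - 3*p^2 + 4) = (p - 4)*(p - 2)*(p + 3)*(p^2 - p - 2) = (p - 4)*(p - 2)^2*(p + 3)*(p + 1)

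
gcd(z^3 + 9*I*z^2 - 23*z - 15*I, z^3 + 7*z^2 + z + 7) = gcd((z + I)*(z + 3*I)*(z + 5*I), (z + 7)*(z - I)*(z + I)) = z + I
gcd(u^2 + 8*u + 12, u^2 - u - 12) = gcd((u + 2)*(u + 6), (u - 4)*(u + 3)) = 1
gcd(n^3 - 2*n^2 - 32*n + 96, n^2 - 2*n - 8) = n - 4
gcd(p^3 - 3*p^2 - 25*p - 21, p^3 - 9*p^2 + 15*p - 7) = p - 7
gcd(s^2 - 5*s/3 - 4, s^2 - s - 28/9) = s + 4/3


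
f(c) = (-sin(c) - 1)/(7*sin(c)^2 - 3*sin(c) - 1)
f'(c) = (-14*sin(c)*cos(c) + 3*cos(c))*(-sin(c) - 1)/(7*sin(c)^2 - 3*sin(c) - 1)^2 - cos(c)/(7*sin(c)^2 - 3*sin(c) - 1) = (7*sin(c)^2 + 14*sin(c) - 2)*cos(c)/(-7*sin(c)^2 + 3*sin(c) + 1)^2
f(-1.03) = -0.02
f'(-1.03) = -0.10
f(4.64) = -0.00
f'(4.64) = 0.01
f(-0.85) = -0.05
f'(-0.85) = -0.21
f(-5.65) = 4.91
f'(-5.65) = 66.97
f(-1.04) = -0.02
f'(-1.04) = -0.10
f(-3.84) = 47.13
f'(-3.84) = -6235.20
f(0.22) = 0.92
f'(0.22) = 0.78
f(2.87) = 0.97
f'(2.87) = -1.29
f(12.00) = -0.18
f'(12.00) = -0.92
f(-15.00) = -0.09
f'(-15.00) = 0.40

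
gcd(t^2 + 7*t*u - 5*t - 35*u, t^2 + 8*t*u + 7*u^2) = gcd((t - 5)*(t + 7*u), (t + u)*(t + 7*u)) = t + 7*u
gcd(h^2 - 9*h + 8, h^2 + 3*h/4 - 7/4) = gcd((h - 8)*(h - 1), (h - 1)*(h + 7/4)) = h - 1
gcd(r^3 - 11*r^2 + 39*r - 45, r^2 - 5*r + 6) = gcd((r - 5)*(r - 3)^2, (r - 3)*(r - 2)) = r - 3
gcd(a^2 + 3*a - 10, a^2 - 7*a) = 1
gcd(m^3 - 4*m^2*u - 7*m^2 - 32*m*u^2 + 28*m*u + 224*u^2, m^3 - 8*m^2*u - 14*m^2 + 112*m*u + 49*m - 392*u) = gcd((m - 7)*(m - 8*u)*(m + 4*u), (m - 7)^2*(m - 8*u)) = -m^2 + 8*m*u + 7*m - 56*u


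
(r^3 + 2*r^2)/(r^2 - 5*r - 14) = r^2/(r - 7)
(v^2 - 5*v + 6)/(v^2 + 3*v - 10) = (v - 3)/(v + 5)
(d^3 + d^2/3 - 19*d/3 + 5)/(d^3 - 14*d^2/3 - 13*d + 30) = (d - 1)/(d - 6)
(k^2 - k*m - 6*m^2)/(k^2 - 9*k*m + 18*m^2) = (k + 2*m)/(k - 6*m)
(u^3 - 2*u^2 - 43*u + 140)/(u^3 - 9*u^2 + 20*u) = (u + 7)/u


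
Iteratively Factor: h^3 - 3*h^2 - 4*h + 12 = (h - 2)*(h^2 - h - 6) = (h - 2)*(h + 2)*(h - 3)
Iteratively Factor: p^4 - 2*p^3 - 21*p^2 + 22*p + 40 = (p - 2)*(p^3 - 21*p - 20) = (p - 5)*(p - 2)*(p^2 + 5*p + 4) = (p - 5)*(p - 2)*(p + 1)*(p + 4)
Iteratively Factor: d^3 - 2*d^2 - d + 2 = (d + 1)*(d^2 - 3*d + 2) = (d - 2)*(d + 1)*(d - 1)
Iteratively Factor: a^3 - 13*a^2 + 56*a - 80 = (a - 4)*(a^2 - 9*a + 20) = (a - 4)^2*(a - 5)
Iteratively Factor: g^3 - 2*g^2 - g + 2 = (g + 1)*(g^2 - 3*g + 2) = (g - 1)*(g + 1)*(g - 2)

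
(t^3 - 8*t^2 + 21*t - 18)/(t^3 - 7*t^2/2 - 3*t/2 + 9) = 2*(t - 3)/(2*t + 3)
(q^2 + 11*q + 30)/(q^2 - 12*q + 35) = (q^2 + 11*q + 30)/(q^2 - 12*q + 35)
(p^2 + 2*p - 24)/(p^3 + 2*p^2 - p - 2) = (p^2 + 2*p - 24)/(p^3 + 2*p^2 - p - 2)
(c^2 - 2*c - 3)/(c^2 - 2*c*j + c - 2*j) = (c - 3)/(c - 2*j)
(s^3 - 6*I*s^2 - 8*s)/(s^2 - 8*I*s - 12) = s*(s - 4*I)/(s - 6*I)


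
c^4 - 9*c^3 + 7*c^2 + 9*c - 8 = (c - 8)*(c - 1)^2*(c + 1)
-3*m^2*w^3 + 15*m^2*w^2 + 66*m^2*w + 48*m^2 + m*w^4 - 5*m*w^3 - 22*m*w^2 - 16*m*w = (-3*m + w)*(w - 8)*(w + 2)*(m*w + m)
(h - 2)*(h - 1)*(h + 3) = h^3 - 7*h + 6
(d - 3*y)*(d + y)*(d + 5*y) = d^3 + 3*d^2*y - 13*d*y^2 - 15*y^3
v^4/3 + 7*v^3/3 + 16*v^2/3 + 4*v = v*(v/3 + 1)*(v + 2)^2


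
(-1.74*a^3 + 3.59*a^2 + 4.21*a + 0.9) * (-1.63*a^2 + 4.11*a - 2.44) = 2.8362*a^5 - 13.0031*a^4 + 12.1382*a^3 + 7.0765*a^2 - 6.5734*a - 2.196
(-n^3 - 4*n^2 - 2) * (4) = -4*n^3 - 16*n^2 - 8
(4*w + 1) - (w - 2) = 3*w + 3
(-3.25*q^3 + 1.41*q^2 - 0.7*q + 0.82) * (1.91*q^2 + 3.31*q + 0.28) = -6.2075*q^5 - 8.0644*q^4 + 2.4201*q^3 - 0.356*q^2 + 2.5182*q + 0.2296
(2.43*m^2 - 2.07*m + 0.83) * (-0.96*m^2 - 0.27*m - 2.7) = -2.3328*m^4 + 1.3311*m^3 - 6.7989*m^2 + 5.3649*m - 2.241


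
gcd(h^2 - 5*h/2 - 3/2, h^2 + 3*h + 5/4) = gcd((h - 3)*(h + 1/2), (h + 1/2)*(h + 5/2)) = h + 1/2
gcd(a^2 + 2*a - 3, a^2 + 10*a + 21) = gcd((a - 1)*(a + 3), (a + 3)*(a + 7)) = a + 3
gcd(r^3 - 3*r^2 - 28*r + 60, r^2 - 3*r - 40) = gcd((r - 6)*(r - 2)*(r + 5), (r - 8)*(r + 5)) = r + 5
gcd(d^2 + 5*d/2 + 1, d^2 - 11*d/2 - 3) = d + 1/2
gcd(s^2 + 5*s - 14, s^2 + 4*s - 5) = 1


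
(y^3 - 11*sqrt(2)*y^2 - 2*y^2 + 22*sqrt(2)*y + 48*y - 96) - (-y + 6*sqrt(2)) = y^3 - 11*sqrt(2)*y^2 - 2*y^2 + 22*sqrt(2)*y + 49*y - 96 - 6*sqrt(2)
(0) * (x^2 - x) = 0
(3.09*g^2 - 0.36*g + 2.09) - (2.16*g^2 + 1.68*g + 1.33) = 0.93*g^2 - 2.04*g + 0.76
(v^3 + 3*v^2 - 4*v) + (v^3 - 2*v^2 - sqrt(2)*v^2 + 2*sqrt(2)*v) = 2*v^3 - sqrt(2)*v^2 + v^2 - 4*v + 2*sqrt(2)*v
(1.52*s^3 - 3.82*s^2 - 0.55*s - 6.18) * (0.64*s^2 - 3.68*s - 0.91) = 0.9728*s^5 - 8.0384*s^4 + 12.3224*s^3 + 1.545*s^2 + 23.2429*s + 5.6238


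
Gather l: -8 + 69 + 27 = 88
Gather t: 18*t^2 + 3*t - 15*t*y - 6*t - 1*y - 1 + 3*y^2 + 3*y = 18*t^2 + t*(-15*y - 3) + 3*y^2 + 2*y - 1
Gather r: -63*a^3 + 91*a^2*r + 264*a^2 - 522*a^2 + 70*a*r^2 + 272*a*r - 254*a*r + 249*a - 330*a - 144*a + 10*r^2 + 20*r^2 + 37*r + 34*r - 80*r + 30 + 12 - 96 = -63*a^3 - 258*a^2 - 225*a + r^2*(70*a + 30) + r*(91*a^2 + 18*a - 9) - 54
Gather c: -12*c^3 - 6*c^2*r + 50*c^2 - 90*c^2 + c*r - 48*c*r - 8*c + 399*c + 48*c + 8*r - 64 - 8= -12*c^3 + c^2*(-6*r - 40) + c*(439 - 47*r) + 8*r - 72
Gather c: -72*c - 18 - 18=-72*c - 36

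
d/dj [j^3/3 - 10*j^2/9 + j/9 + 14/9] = j^2 - 20*j/9 + 1/9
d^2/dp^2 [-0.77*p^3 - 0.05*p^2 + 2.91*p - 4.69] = -4.62*p - 0.1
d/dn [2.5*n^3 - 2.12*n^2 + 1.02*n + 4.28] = 7.5*n^2 - 4.24*n + 1.02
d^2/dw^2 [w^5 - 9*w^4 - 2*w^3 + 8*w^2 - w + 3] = 20*w^3 - 108*w^2 - 12*w + 16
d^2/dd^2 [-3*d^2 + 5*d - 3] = -6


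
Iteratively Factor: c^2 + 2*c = (c)*(c + 2)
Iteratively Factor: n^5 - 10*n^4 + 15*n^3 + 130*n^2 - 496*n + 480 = (n - 3)*(n^4 - 7*n^3 - 6*n^2 + 112*n - 160) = (n - 3)*(n - 2)*(n^3 - 5*n^2 - 16*n + 80) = (n - 3)*(n - 2)*(n + 4)*(n^2 - 9*n + 20) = (n - 5)*(n - 3)*(n - 2)*(n + 4)*(n - 4)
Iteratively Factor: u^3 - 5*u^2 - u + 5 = (u + 1)*(u^2 - 6*u + 5) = (u - 1)*(u + 1)*(u - 5)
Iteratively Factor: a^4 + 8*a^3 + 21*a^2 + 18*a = (a)*(a^3 + 8*a^2 + 21*a + 18) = a*(a + 3)*(a^2 + 5*a + 6) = a*(a + 2)*(a + 3)*(a + 3)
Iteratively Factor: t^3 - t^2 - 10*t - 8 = (t + 2)*(t^2 - 3*t - 4) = (t - 4)*(t + 2)*(t + 1)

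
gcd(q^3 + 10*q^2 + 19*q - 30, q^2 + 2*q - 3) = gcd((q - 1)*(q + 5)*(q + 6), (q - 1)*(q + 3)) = q - 1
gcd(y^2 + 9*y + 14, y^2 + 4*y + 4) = y + 2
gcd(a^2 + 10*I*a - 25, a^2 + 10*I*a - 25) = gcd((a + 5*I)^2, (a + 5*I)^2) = a^2 + 10*I*a - 25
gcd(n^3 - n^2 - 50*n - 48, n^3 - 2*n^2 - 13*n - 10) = n + 1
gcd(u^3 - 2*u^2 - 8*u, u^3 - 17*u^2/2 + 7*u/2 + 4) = 1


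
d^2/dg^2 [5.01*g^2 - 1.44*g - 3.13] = 10.0200000000000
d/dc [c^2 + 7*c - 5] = 2*c + 7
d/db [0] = 0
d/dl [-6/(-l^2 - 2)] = -12*l/(l^2 + 2)^2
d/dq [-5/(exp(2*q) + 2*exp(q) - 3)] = 10*(exp(q) + 1)*exp(q)/(exp(2*q) + 2*exp(q) - 3)^2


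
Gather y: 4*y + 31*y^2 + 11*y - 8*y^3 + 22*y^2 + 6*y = -8*y^3 + 53*y^2 + 21*y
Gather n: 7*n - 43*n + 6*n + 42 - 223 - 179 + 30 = -30*n - 330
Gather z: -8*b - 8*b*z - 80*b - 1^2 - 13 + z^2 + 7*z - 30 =-88*b + z^2 + z*(7 - 8*b) - 44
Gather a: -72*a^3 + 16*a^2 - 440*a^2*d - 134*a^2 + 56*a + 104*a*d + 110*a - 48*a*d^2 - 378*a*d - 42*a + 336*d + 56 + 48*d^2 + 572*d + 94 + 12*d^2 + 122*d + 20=-72*a^3 + a^2*(-440*d - 118) + a*(-48*d^2 - 274*d + 124) + 60*d^2 + 1030*d + 170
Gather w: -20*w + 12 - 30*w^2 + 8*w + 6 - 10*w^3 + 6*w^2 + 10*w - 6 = -10*w^3 - 24*w^2 - 2*w + 12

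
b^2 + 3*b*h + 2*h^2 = (b + h)*(b + 2*h)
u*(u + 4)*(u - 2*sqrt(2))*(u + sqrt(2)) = u^4 - sqrt(2)*u^3 + 4*u^3 - 4*sqrt(2)*u^2 - 4*u^2 - 16*u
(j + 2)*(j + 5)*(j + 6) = j^3 + 13*j^2 + 52*j + 60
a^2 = a^2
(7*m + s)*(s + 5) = 7*m*s + 35*m + s^2 + 5*s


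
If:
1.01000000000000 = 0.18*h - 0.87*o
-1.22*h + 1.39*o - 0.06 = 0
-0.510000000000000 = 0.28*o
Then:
No Solution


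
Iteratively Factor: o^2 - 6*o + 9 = (o - 3)*(o - 3)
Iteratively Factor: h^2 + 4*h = (h)*(h + 4)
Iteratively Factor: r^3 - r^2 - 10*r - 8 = (r + 1)*(r^2 - 2*r - 8) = (r - 4)*(r + 1)*(r + 2)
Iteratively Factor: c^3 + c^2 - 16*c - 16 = (c + 4)*(c^2 - 3*c - 4) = (c - 4)*(c + 4)*(c + 1)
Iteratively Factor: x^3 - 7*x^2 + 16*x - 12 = (x - 2)*(x^2 - 5*x + 6) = (x - 3)*(x - 2)*(x - 2)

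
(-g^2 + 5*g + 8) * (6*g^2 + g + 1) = -6*g^4 + 29*g^3 + 52*g^2 + 13*g + 8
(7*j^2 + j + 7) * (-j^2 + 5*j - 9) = -7*j^4 + 34*j^3 - 65*j^2 + 26*j - 63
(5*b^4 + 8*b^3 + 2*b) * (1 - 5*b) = -25*b^5 - 35*b^4 + 8*b^3 - 10*b^2 + 2*b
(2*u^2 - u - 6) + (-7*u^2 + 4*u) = -5*u^2 + 3*u - 6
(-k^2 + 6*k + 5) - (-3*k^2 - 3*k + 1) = 2*k^2 + 9*k + 4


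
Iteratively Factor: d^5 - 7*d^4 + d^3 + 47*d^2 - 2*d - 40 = (d - 4)*(d^4 - 3*d^3 - 11*d^2 + 3*d + 10) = (d - 4)*(d + 2)*(d^3 - 5*d^2 - d + 5) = (d - 4)*(d + 1)*(d + 2)*(d^2 - 6*d + 5) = (d - 4)*(d - 1)*(d + 1)*(d + 2)*(d - 5)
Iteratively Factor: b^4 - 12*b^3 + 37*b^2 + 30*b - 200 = (b - 5)*(b^3 - 7*b^2 + 2*b + 40) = (b - 5)*(b - 4)*(b^2 - 3*b - 10) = (b - 5)*(b - 4)*(b + 2)*(b - 5)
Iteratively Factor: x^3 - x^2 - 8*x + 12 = (x + 3)*(x^2 - 4*x + 4) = (x - 2)*(x + 3)*(x - 2)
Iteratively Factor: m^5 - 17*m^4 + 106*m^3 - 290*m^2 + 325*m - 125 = (m - 5)*(m^4 - 12*m^3 + 46*m^2 - 60*m + 25) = (m - 5)^2*(m^3 - 7*m^2 + 11*m - 5) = (m - 5)^3*(m^2 - 2*m + 1) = (m - 5)^3*(m - 1)*(m - 1)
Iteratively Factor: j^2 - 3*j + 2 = (j - 1)*(j - 2)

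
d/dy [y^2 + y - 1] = 2*y + 1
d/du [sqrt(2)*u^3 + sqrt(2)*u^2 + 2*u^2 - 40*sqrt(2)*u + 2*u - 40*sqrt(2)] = 3*sqrt(2)*u^2 + 2*sqrt(2)*u + 4*u - 40*sqrt(2) + 2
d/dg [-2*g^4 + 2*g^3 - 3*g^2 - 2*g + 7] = -8*g^3 + 6*g^2 - 6*g - 2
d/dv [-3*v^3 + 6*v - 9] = 6 - 9*v^2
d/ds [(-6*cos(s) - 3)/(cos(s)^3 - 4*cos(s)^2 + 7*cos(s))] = 3*(-4*cos(s)^3 + 5*cos(s)^2 + 8*cos(s) - 7)*sin(s)/((sin(s)^2 + 4*cos(s) - 8)^2*cos(s)^2)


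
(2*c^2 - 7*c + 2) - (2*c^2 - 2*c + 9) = -5*c - 7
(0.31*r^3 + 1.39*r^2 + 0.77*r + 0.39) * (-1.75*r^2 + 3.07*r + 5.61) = -0.5425*r^5 - 1.4808*r^4 + 4.6589*r^3 + 9.4793*r^2 + 5.517*r + 2.1879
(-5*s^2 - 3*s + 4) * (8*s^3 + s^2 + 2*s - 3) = -40*s^5 - 29*s^4 + 19*s^3 + 13*s^2 + 17*s - 12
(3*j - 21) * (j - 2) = 3*j^2 - 27*j + 42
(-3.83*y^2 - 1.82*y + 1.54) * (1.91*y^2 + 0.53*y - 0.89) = -7.3153*y^4 - 5.5061*y^3 + 5.3855*y^2 + 2.436*y - 1.3706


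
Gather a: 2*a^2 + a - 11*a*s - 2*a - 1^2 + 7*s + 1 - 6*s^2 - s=2*a^2 + a*(-11*s - 1) - 6*s^2 + 6*s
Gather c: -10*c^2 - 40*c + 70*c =-10*c^2 + 30*c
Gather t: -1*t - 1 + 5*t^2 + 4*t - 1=5*t^2 + 3*t - 2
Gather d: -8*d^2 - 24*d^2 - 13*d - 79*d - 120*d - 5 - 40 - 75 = -32*d^2 - 212*d - 120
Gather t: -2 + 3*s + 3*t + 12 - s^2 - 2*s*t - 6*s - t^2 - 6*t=-s^2 - 3*s - t^2 + t*(-2*s - 3) + 10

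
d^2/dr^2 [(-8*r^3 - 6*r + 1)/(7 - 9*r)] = 6*(216*r^3 - 504*r^2 + 392*r + 99)/(729*r^3 - 1701*r^2 + 1323*r - 343)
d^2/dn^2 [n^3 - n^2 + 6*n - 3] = 6*n - 2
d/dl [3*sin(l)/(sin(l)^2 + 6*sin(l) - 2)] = 3*(cos(l)^2 - 3)*cos(l)/(sin(l)^2 + 6*sin(l) - 2)^2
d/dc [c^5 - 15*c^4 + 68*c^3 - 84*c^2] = c*(5*c^3 - 60*c^2 + 204*c - 168)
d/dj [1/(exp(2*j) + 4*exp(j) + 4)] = 2*(-exp(j) - 2)*exp(j)/(exp(2*j) + 4*exp(j) + 4)^2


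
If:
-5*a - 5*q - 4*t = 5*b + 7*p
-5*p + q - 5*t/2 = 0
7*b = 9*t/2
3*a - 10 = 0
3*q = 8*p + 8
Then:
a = 10/3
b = 559/238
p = -1979/714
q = -5060/1071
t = 559/153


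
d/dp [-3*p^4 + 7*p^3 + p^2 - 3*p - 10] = -12*p^3 + 21*p^2 + 2*p - 3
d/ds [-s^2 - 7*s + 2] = -2*s - 7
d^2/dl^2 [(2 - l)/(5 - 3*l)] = -6/(3*l - 5)^3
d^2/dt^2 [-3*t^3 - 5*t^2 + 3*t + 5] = -18*t - 10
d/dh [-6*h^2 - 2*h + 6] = -12*h - 2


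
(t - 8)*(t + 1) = t^2 - 7*t - 8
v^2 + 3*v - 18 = (v - 3)*(v + 6)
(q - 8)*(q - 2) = q^2 - 10*q + 16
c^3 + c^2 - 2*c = c*(c - 1)*(c + 2)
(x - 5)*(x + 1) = x^2 - 4*x - 5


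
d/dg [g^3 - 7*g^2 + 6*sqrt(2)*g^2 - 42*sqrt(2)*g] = 3*g^2 - 14*g + 12*sqrt(2)*g - 42*sqrt(2)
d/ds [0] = 0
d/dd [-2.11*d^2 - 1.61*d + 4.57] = -4.22*d - 1.61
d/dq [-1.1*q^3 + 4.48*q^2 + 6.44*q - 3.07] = -3.3*q^2 + 8.96*q + 6.44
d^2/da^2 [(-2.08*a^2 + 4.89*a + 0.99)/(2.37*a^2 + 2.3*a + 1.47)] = (1.4210854715202e-14*a^4 + 77.609442*a^3 + 76.843458*a^2 - 69.838686*a - 38.479446)/(13.312053*a^6 + 38.75661*a^5 + 62.382429*a^4 + 60.24482*a^3 + 38.692899*a^2 + 14.91021*a + 3.176523)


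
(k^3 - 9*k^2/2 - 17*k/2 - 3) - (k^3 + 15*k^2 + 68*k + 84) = -39*k^2/2 - 153*k/2 - 87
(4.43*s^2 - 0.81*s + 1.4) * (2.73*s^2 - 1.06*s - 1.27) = 12.0939*s^4 - 6.9071*s^3 - 0.9455*s^2 - 0.4553*s - 1.778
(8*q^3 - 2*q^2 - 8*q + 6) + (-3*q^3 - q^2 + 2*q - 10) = 5*q^3 - 3*q^2 - 6*q - 4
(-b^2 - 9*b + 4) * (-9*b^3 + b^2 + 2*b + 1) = 9*b^5 + 80*b^4 - 47*b^3 - 15*b^2 - b + 4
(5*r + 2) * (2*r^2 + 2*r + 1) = 10*r^3 + 14*r^2 + 9*r + 2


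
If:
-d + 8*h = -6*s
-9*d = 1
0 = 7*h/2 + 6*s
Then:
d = -1/9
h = -2/81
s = 7/486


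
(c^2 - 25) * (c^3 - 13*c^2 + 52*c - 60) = c^5 - 13*c^4 + 27*c^3 + 265*c^2 - 1300*c + 1500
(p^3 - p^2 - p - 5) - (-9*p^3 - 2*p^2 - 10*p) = 10*p^3 + p^2 + 9*p - 5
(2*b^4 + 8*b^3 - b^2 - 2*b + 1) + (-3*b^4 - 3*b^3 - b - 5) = -b^4 + 5*b^3 - b^2 - 3*b - 4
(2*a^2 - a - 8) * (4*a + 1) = 8*a^3 - 2*a^2 - 33*a - 8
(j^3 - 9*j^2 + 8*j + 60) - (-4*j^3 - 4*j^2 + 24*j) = 5*j^3 - 5*j^2 - 16*j + 60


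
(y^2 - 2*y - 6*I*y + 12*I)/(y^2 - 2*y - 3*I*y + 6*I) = (y - 6*I)/(y - 3*I)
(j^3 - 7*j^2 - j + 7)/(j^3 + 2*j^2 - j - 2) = (j - 7)/(j + 2)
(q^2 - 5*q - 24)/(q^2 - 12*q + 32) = (q + 3)/(q - 4)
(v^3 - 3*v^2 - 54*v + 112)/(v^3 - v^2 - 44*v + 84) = (v - 8)/(v - 6)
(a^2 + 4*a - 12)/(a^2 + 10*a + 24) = (a - 2)/(a + 4)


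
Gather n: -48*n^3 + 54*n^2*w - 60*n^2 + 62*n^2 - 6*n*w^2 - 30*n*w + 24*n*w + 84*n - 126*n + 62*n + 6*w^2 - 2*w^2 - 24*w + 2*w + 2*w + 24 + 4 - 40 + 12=-48*n^3 + n^2*(54*w + 2) + n*(-6*w^2 - 6*w + 20) + 4*w^2 - 20*w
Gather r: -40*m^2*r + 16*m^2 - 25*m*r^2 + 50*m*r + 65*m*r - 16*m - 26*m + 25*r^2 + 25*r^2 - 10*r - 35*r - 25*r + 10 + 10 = 16*m^2 - 42*m + r^2*(50 - 25*m) + r*(-40*m^2 + 115*m - 70) + 20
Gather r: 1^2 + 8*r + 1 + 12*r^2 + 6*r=12*r^2 + 14*r + 2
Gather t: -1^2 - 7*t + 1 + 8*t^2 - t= 8*t^2 - 8*t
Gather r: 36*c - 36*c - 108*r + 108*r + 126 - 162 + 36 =0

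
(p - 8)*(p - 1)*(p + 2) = p^3 - 7*p^2 - 10*p + 16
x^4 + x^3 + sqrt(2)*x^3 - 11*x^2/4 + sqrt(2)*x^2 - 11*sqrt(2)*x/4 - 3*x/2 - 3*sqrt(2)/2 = (x - 3/2)*(x + 1/2)*(x + 2)*(x + sqrt(2))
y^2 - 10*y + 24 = (y - 6)*(y - 4)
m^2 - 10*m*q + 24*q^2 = (m - 6*q)*(m - 4*q)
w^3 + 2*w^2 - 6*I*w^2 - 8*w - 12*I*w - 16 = (w + 2)*(w - 4*I)*(w - 2*I)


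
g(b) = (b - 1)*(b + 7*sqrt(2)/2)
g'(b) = 2*b - 1 + 7*sqrt(2)/2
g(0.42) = -3.11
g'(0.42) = 4.79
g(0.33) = -3.54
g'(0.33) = 4.61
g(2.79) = 13.85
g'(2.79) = 9.53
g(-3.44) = -6.70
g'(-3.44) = -2.93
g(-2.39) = -8.68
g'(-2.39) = -0.83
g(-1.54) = -8.66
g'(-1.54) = 0.87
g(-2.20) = -8.80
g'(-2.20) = -0.45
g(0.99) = -0.06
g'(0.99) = 5.93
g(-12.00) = 91.65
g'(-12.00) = -20.05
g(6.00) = 54.75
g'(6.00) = 15.95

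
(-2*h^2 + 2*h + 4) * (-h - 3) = 2*h^3 + 4*h^2 - 10*h - 12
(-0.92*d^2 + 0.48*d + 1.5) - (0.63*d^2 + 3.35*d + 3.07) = -1.55*d^2 - 2.87*d - 1.57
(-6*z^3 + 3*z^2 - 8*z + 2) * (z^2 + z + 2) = -6*z^5 - 3*z^4 - 17*z^3 - 14*z + 4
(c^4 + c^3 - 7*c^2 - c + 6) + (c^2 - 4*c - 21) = c^4 + c^3 - 6*c^2 - 5*c - 15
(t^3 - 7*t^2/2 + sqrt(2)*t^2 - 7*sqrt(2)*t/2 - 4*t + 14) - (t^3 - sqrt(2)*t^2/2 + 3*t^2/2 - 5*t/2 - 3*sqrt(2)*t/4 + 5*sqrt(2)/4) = -5*t^2 + 3*sqrt(2)*t^2/2 - 11*sqrt(2)*t/4 - 3*t/2 - 5*sqrt(2)/4 + 14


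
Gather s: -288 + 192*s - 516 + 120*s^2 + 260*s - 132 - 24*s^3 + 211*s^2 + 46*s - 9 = -24*s^3 + 331*s^2 + 498*s - 945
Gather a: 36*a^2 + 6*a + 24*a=36*a^2 + 30*a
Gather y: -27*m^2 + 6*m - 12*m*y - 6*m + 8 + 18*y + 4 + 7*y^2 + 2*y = -27*m^2 + 7*y^2 + y*(20 - 12*m) + 12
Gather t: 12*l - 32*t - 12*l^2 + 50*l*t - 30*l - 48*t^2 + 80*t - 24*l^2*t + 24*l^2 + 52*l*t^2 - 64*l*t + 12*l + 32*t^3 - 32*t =12*l^2 - 6*l + 32*t^3 + t^2*(52*l - 48) + t*(-24*l^2 - 14*l + 16)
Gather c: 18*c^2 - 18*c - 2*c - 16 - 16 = 18*c^2 - 20*c - 32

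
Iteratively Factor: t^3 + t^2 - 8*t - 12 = (t + 2)*(t^2 - t - 6) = (t - 3)*(t + 2)*(t + 2)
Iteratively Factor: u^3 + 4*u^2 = (u + 4)*(u^2) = u*(u + 4)*(u)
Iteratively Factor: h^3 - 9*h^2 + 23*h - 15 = (h - 5)*(h^2 - 4*h + 3) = (h - 5)*(h - 3)*(h - 1)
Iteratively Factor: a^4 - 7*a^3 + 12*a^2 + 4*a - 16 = (a + 1)*(a^3 - 8*a^2 + 20*a - 16) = (a - 2)*(a + 1)*(a^2 - 6*a + 8) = (a - 4)*(a - 2)*(a + 1)*(a - 2)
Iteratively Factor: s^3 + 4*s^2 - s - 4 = (s - 1)*(s^2 + 5*s + 4) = (s - 1)*(s + 1)*(s + 4)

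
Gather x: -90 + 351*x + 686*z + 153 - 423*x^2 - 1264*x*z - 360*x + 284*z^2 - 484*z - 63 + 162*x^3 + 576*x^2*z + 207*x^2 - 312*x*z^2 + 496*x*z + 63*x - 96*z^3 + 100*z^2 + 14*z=162*x^3 + x^2*(576*z - 216) + x*(-312*z^2 - 768*z + 54) - 96*z^3 + 384*z^2 + 216*z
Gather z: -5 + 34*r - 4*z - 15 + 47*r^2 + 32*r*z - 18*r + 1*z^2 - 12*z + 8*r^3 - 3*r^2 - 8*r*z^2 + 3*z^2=8*r^3 + 44*r^2 + 16*r + z^2*(4 - 8*r) + z*(32*r - 16) - 20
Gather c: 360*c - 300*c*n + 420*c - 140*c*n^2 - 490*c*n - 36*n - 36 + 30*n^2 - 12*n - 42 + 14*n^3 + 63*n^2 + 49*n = c*(-140*n^2 - 790*n + 780) + 14*n^3 + 93*n^2 + n - 78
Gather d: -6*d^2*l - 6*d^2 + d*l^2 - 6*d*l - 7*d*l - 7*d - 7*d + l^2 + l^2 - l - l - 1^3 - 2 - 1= d^2*(-6*l - 6) + d*(l^2 - 13*l - 14) + 2*l^2 - 2*l - 4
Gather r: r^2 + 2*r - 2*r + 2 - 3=r^2 - 1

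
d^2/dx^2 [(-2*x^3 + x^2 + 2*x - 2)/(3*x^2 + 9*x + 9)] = 2*(-13*x^3 - 69*x^2 - 90*x - 21)/(3*(x^6 + 9*x^5 + 36*x^4 + 81*x^3 + 108*x^2 + 81*x + 27))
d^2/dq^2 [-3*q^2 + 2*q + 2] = -6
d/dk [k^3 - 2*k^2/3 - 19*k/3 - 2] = 3*k^2 - 4*k/3 - 19/3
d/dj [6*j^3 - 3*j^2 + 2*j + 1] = 18*j^2 - 6*j + 2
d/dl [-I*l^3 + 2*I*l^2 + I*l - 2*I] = I*(-3*l^2 + 4*l + 1)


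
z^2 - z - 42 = (z - 7)*(z + 6)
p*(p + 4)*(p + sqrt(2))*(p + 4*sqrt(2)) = p^4 + 4*p^3 + 5*sqrt(2)*p^3 + 8*p^2 + 20*sqrt(2)*p^2 + 32*p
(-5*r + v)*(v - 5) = -5*r*v + 25*r + v^2 - 5*v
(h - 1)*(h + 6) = h^2 + 5*h - 6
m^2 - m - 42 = (m - 7)*(m + 6)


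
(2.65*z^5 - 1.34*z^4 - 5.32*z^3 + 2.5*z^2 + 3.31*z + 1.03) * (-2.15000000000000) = -5.6975*z^5 + 2.881*z^4 + 11.438*z^3 - 5.375*z^2 - 7.1165*z - 2.2145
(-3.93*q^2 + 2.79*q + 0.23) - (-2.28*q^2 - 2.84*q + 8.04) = -1.65*q^2 + 5.63*q - 7.81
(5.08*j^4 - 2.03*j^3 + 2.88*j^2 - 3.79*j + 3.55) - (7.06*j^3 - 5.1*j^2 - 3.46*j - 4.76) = 5.08*j^4 - 9.09*j^3 + 7.98*j^2 - 0.33*j + 8.31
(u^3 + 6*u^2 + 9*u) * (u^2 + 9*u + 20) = u^5 + 15*u^4 + 83*u^3 + 201*u^2 + 180*u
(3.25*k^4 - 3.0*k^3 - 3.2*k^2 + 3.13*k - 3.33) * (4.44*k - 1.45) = 14.43*k^5 - 18.0325*k^4 - 9.858*k^3 + 18.5372*k^2 - 19.3237*k + 4.8285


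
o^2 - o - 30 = (o - 6)*(o + 5)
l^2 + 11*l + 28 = (l + 4)*(l + 7)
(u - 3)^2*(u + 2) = u^3 - 4*u^2 - 3*u + 18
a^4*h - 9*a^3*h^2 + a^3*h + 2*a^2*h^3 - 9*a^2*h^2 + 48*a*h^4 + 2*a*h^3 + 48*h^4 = (a - 8*h)*(a - 3*h)*(a + 2*h)*(a*h + h)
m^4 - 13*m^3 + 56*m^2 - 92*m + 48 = (m - 6)*(m - 4)*(m - 2)*(m - 1)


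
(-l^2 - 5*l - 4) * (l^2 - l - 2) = -l^4 - 4*l^3 + 3*l^2 + 14*l + 8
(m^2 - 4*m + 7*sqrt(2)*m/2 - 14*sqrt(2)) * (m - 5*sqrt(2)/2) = m^3 - 4*m^2 + sqrt(2)*m^2 - 35*m/2 - 4*sqrt(2)*m + 70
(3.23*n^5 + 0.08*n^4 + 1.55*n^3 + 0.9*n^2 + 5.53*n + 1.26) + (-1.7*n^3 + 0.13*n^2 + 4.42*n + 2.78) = 3.23*n^5 + 0.08*n^4 - 0.15*n^3 + 1.03*n^2 + 9.95*n + 4.04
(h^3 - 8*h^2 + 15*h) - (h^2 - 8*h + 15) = h^3 - 9*h^2 + 23*h - 15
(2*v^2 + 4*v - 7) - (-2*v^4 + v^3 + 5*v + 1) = 2*v^4 - v^3 + 2*v^2 - v - 8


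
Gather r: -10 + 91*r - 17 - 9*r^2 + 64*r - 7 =-9*r^2 + 155*r - 34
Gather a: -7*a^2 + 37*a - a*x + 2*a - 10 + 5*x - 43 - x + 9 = -7*a^2 + a*(39 - x) + 4*x - 44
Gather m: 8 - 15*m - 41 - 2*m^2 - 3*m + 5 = -2*m^2 - 18*m - 28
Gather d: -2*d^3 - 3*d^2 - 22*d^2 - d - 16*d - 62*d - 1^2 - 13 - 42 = -2*d^3 - 25*d^2 - 79*d - 56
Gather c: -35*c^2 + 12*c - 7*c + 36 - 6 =-35*c^2 + 5*c + 30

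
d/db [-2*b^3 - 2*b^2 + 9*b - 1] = -6*b^2 - 4*b + 9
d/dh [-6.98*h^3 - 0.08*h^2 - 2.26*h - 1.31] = -20.94*h^2 - 0.16*h - 2.26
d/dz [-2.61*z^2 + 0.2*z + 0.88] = 0.2 - 5.22*z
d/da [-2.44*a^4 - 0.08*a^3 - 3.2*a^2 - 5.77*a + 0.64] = -9.76*a^3 - 0.24*a^2 - 6.4*a - 5.77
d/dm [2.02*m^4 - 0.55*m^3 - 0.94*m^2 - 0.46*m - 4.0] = 8.08*m^3 - 1.65*m^2 - 1.88*m - 0.46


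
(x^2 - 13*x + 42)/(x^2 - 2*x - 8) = (-x^2 + 13*x - 42)/(-x^2 + 2*x + 8)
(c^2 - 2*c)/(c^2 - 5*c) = (c - 2)/(c - 5)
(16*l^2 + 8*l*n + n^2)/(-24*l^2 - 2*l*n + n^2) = (-4*l - n)/(6*l - n)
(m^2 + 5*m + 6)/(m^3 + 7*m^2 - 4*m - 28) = (m + 3)/(m^2 + 5*m - 14)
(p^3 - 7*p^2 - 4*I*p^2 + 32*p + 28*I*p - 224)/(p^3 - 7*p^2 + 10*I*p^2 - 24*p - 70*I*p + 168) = (p - 8*I)/(p + 6*I)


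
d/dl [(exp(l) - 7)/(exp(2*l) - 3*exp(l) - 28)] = -exp(l)/(exp(2*l) + 8*exp(l) + 16)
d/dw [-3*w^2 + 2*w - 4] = 2 - 6*w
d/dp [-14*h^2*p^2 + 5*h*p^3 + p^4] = p*(-28*h^2 + 15*h*p + 4*p^2)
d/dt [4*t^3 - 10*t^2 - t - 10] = 12*t^2 - 20*t - 1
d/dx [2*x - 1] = 2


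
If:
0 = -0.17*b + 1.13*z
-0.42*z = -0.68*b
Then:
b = 0.00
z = 0.00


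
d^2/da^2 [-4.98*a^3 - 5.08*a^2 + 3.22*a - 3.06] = -29.88*a - 10.16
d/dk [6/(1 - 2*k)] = 12/(2*k - 1)^2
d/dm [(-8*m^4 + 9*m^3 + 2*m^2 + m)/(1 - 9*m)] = (216*m^4 - 194*m^3 + 9*m^2 + 4*m + 1)/(81*m^2 - 18*m + 1)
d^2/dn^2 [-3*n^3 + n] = -18*n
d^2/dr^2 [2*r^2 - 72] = 4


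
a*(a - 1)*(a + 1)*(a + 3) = a^4 + 3*a^3 - a^2 - 3*a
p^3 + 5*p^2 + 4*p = p*(p + 1)*(p + 4)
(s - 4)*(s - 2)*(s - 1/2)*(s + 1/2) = s^4 - 6*s^3 + 31*s^2/4 + 3*s/2 - 2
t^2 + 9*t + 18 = (t + 3)*(t + 6)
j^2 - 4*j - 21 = (j - 7)*(j + 3)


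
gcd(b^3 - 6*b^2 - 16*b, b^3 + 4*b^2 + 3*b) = b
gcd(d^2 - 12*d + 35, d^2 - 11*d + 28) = d - 7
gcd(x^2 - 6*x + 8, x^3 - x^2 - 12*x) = x - 4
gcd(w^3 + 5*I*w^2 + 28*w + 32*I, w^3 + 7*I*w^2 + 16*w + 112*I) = w - 4*I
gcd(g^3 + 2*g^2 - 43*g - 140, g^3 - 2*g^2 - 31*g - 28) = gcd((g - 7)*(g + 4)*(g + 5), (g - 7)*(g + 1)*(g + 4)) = g^2 - 3*g - 28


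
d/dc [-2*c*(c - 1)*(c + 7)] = -6*c^2 - 24*c + 14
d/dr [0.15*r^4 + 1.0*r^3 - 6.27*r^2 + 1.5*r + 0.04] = 0.6*r^3 + 3.0*r^2 - 12.54*r + 1.5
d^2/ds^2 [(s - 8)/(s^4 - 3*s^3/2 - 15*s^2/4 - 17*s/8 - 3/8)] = 16*(24*s^3 - 416*s^2 + 1498*s - 1643)/(32*s^8 - 208*s^7 + 224*s^6 + 616*s^5 - 350*s^4 - 1169*s^3 - 819*s^2 - 243*s - 27)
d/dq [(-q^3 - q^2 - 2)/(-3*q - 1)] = 2*(3*q^3 + 3*q^2 + q - 3)/(9*q^2 + 6*q + 1)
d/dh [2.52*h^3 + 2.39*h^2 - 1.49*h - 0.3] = 7.56*h^2 + 4.78*h - 1.49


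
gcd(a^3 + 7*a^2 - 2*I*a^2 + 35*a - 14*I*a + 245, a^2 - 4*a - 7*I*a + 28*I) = a - 7*I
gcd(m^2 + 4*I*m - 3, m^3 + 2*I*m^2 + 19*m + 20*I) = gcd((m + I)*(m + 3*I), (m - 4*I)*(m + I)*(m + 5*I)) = m + I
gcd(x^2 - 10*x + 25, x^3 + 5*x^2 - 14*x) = 1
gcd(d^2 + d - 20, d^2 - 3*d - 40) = d + 5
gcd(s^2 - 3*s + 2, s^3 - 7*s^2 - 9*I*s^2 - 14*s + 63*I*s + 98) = 1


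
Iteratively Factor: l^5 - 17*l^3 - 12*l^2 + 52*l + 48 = (l - 4)*(l^4 + 4*l^3 - l^2 - 16*l - 12) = (l - 4)*(l + 2)*(l^3 + 2*l^2 - 5*l - 6) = (l - 4)*(l + 1)*(l + 2)*(l^2 + l - 6) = (l - 4)*(l - 2)*(l + 1)*(l + 2)*(l + 3)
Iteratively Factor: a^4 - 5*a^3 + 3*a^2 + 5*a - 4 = (a + 1)*(a^3 - 6*a^2 + 9*a - 4) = (a - 1)*(a + 1)*(a^2 - 5*a + 4) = (a - 4)*(a - 1)*(a + 1)*(a - 1)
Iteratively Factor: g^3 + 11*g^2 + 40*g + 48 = (g + 4)*(g^2 + 7*g + 12) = (g + 4)^2*(g + 3)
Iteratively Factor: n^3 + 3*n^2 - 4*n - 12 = (n - 2)*(n^2 + 5*n + 6) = (n - 2)*(n + 2)*(n + 3)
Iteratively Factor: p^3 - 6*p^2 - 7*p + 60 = (p - 5)*(p^2 - p - 12) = (p - 5)*(p + 3)*(p - 4)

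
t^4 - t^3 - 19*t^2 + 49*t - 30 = (t - 3)*(t - 2)*(t - 1)*(t + 5)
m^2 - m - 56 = (m - 8)*(m + 7)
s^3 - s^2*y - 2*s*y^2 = s*(s - 2*y)*(s + y)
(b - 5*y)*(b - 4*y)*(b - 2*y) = b^3 - 11*b^2*y + 38*b*y^2 - 40*y^3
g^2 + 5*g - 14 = (g - 2)*(g + 7)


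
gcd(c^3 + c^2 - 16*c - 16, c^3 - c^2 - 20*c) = c + 4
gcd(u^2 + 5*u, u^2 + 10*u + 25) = u + 5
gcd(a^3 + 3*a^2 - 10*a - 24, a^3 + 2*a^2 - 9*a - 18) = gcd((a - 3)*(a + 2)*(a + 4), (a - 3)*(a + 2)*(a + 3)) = a^2 - a - 6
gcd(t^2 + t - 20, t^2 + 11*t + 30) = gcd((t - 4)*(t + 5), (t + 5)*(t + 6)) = t + 5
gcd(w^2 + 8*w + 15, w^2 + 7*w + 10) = w + 5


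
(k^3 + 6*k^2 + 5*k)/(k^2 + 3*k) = (k^2 + 6*k + 5)/(k + 3)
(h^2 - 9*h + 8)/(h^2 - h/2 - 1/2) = 2*(h - 8)/(2*h + 1)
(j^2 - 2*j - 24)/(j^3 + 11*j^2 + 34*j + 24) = (j - 6)/(j^2 + 7*j + 6)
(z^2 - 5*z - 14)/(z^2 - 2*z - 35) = (z + 2)/(z + 5)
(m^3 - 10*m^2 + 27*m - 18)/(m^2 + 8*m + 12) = (m^3 - 10*m^2 + 27*m - 18)/(m^2 + 8*m + 12)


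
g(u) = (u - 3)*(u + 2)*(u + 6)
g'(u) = (u - 3)*(u + 2) + (u - 3)*(u + 6) + (u + 2)*(u + 6)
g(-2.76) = 14.18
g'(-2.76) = -16.75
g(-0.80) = -23.71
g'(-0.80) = -18.08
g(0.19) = -38.09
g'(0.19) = -9.99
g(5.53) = 219.66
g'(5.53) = 135.04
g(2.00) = -32.00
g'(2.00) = 20.00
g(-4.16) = 28.46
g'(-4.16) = -1.68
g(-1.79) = -4.23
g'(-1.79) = -20.29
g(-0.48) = -29.20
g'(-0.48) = -16.11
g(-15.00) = -2106.00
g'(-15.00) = 513.00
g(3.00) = 0.00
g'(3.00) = 45.00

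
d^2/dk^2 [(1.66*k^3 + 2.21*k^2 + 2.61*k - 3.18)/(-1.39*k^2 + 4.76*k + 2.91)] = (-7.105427357601e-15*k^4 - 127.98235*k^3 - 154.732842*k^2 - 273.926322*k + 204.70425)/(2.685619*k^6 - 27.590388*k^5 + 77.614959*k^4 + 7.672168*k^3 - 162.488871*k^2 - 120.924468*k - 24.642171)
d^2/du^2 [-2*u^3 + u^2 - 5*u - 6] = 2 - 12*u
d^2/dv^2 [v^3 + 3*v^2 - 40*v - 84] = 6*v + 6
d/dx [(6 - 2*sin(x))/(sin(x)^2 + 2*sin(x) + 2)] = 2*(sin(x)^2 - 6*sin(x) - 8)*cos(x)/(sin(x)^2 + 2*sin(x) + 2)^2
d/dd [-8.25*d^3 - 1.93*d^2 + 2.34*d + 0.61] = -24.75*d^2 - 3.86*d + 2.34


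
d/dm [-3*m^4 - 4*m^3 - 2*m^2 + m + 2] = -12*m^3 - 12*m^2 - 4*m + 1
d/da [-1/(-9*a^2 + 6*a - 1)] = 6*(1 - 3*a)/(9*a^2 - 6*a + 1)^2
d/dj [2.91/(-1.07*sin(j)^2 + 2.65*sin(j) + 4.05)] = (6.2274*sin(j) - 7.7115)*cos(j)/(-1.07*sin(j)^2 + 2.65*sin(j) + 4.05)^2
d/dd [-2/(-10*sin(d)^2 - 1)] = -20*sin(2*d)/(5*cos(2*d) - 6)^2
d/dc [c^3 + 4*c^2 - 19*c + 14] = 3*c^2 + 8*c - 19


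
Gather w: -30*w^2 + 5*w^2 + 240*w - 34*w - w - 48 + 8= -25*w^2 + 205*w - 40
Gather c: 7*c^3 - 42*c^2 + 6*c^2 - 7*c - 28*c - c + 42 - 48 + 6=7*c^3 - 36*c^2 - 36*c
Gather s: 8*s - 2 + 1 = 8*s - 1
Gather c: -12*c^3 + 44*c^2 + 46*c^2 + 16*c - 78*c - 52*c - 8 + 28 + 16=-12*c^3 + 90*c^2 - 114*c + 36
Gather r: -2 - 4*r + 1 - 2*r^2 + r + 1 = -2*r^2 - 3*r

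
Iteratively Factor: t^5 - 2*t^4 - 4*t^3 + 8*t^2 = (t + 2)*(t^4 - 4*t^3 + 4*t^2) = t*(t + 2)*(t^3 - 4*t^2 + 4*t) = t*(t - 2)*(t + 2)*(t^2 - 2*t) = t*(t - 2)^2*(t + 2)*(t)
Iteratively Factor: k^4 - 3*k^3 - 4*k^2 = (k + 1)*(k^3 - 4*k^2) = k*(k + 1)*(k^2 - 4*k) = k*(k - 4)*(k + 1)*(k)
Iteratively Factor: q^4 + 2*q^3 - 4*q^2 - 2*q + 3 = (q + 3)*(q^3 - q^2 - q + 1) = (q - 1)*(q + 3)*(q^2 - 1) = (q - 1)*(q + 1)*(q + 3)*(q - 1)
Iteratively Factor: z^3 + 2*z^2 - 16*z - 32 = (z + 4)*(z^2 - 2*z - 8) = (z + 2)*(z + 4)*(z - 4)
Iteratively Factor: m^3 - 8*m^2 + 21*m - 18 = (m - 3)*(m^2 - 5*m + 6) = (m - 3)^2*(m - 2)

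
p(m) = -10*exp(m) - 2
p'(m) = -10*exp(m)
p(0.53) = -18.99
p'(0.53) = -16.99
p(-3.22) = -2.40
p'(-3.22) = -0.40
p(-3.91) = -2.20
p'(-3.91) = -0.20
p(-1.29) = -4.75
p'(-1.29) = -2.75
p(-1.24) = -4.89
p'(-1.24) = -2.89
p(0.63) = -20.78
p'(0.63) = -18.78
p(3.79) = -444.56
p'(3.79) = -442.56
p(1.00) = -29.18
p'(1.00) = -27.18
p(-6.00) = -2.02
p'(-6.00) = -0.02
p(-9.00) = -2.00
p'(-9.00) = 0.00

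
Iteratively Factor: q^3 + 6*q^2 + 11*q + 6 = (q + 1)*(q^2 + 5*q + 6) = (q + 1)*(q + 2)*(q + 3)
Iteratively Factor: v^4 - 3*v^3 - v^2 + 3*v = (v - 3)*(v^3 - v) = (v - 3)*(v - 1)*(v^2 + v) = v*(v - 3)*(v - 1)*(v + 1)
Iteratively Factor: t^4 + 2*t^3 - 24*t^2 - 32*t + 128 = (t - 4)*(t^3 + 6*t^2 - 32) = (t - 4)*(t + 4)*(t^2 + 2*t - 8) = (t - 4)*(t - 2)*(t + 4)*(t + 4)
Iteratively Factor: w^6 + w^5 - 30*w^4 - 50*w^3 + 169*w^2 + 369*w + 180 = (w + 1)*(w^5 - 30*w^3 - 20*w^2 + 189*w + 180) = (w - 3)*(w + 1)*(w^4 + 3*w^3 - 21*w^2 - 83*w - 60) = (w - 3)*(w + 1)*(w + 4)*(w^3 - w^2 - 17*w - 15) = (w - 3)*(w + 1)*(w + 3)*(w + 4)*(w^2 - 4*w - 5) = (w - 3)*(w + 1)^2*(w + 3)*(w + 4)*(w - 5)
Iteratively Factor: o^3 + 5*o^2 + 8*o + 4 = (o + 1)*(o^2 + 4*o + 4) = (o + 1)*(o + 2)*(o + 2)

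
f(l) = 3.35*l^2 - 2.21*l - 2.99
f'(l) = 6.7*l - 2.21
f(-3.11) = 36.28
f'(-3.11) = -23.05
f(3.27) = 25.60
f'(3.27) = 19.70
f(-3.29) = 40.54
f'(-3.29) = -24.25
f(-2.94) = 32.46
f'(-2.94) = -21.91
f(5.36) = 81.41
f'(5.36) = 33.70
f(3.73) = 35.37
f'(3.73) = 22.78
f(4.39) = 51.87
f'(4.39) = 27.20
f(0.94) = -2.11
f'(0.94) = 4.09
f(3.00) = 20.53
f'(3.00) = 17.89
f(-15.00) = 783.91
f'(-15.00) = -102.71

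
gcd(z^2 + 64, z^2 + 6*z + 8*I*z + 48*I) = z + 8*I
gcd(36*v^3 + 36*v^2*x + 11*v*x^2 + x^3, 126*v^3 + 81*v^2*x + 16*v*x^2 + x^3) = 18*v^2 + 9*v*x + x^2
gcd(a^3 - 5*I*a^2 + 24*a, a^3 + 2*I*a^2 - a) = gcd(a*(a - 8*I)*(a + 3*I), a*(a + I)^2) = a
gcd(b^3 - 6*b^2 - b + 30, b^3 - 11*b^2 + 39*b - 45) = b^2 - 8*b + 15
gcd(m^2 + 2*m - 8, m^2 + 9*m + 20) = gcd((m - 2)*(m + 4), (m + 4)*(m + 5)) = m + 4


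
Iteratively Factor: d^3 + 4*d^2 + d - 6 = (d + 3)*(d^2 + d - 2) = (d - 1)*(d + 3)*(d + 2)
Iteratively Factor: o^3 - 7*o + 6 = (o + 3)*(o^2 - 3*o + 2) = (o - 2)*(o + 3)*(o - 1)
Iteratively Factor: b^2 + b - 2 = (b - 1)*(b + 2)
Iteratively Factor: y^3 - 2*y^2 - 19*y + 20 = (y - 5)*(y^2 + 3*y - 4) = (y - 5)*(y + 4)*(y - 1)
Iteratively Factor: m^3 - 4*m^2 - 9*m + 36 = (m - 4)*(m^2 - 9) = (m - 4)*(m - 3)*(m + 3)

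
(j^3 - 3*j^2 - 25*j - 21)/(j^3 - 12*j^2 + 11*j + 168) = (j + 1)/(j - 8)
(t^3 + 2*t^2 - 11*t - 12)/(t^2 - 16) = (t^2 - 2*t - 3)/(t - 4)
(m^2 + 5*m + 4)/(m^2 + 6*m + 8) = (m + 1)/(m + 2)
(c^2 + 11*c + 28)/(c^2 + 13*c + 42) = (c + 4)/(c + 6)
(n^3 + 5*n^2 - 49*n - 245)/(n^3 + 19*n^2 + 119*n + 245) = (n - 7)/(n + 7)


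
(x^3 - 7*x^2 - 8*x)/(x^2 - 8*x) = x + 1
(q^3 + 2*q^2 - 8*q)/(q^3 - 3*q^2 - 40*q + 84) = q*(q + 4)/(q^2 - q - 42)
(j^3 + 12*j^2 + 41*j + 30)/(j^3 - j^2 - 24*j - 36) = (j^3 + 12*j^2 + 41*j + 30)/(j^3 - j^2 - 24*j - 36)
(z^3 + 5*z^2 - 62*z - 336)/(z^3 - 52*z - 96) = (z + 7)/(z + 2)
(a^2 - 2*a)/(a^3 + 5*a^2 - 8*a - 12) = a/(a^2 + 7*a + 6)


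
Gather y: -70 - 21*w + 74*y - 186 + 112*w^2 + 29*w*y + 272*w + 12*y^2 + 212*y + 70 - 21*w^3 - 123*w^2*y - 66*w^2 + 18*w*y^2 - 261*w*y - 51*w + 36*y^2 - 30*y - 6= -21*w^3 + 46*w^2 + 200*w + y^2*(18*w + 48) + y*(-123*w^2 - 232*w + 256) - 192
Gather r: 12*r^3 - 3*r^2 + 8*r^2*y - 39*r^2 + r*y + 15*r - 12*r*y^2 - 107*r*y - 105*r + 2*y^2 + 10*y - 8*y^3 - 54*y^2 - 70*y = 12*r^3 + r^2*(8*y - 42) + r*(-12*y^2 - 106*y - 90) - 8*y^3 - 52*y^2 - 60*y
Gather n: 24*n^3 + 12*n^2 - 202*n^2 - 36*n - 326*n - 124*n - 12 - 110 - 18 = 24*n^3 - 190*n^2 - 486*n - 140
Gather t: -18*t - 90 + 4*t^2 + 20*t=4*t^2 + 2*t - 90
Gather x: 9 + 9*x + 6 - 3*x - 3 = 6*x + 12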